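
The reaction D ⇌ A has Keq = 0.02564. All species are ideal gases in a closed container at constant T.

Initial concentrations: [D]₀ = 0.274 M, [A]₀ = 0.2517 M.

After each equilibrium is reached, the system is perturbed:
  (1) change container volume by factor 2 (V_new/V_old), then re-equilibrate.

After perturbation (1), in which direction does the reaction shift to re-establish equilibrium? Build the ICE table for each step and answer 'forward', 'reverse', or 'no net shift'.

Direction: no net shift

Q₀ = 0.9186 vs Keq = 0.02564 ⇒ Q>K, reverse
Step 1:
                  D         A
  Initial     0.274    0.2517
  Change     0.2386   -0.2386
  Equil      0.5126   0.01314
  solve Keq expr → x = -0.2386; check Q = 0.02564
Then change container volume by factor 2 (V_new/V_old).
Step 2:
                  D         A
  Initial    0.2563  0.006571
  Change          0         0
  Equil      0.2563  0.006571
  solve Keq expr → x = 0; check Q = 0.02564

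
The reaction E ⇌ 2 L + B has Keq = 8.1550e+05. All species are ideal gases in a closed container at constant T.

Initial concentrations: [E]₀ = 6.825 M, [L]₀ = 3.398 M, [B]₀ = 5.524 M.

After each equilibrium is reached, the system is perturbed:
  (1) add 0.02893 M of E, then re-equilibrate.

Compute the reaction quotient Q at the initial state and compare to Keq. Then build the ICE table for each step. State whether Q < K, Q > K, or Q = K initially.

Q₀ = 9.345; Q < K (proceeds forward)

Q₀ = 9.345 vs Keq = 8.1550e+05 ⇒ Q<K, forward
Step 1:
                   E          L          B
  I            6.825      3.398      5.524
  C           -6.821      13.64      6.821
  E         0.004395      17.04      12.34
  solve Keq expr → x = 6.821; check Q = 8.1550e+05
Then add 0.02893 M of E.
Step 2:
                   E          L          B
  I          0.03332      17.04      12.34
  C         -0.02889    0.05778    0.02889
  E         0.004435       17.1      12.37
  solve Keq expr → x = 0.02889; check Q = 8.1550e+05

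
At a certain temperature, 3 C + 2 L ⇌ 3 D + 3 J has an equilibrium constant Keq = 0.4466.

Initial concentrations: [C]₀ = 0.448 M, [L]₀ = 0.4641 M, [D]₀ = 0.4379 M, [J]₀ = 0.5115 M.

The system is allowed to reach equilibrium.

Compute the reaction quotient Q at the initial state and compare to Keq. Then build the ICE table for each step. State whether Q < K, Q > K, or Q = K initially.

Q₀ = 0.5802; Q > K (proceeds reverse)

Q₀ = 0.5802 vs Keq = 0.4466 ⇒ Q>K, reverse
Step 1:
                  C         L         D         J
  I           0.448    0.4641    0.4379    0.5115
  C         0.01172  0.007813  -0.01172  -0.01172
  E          0.4597    0.4719    0.4262    0.4998
  solve Keq expr → x = -0.003906; check Q = 0.4466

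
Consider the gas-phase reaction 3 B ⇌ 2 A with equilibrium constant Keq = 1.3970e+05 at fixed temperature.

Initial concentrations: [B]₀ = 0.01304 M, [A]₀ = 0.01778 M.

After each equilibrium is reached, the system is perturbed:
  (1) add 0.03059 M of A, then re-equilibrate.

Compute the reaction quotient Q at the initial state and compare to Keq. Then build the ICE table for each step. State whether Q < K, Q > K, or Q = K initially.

Q₀ = 142.6 vs Keq = 1.3970e+05 ⇒ Q<K, forward
Step 1:
                   B          A
  I          0.01304    0.01778
  C         -0.01138   0.007584
  E         0.001664    0.02536
  solve Keq expr → x = 0.003792; check Q = 1.3970e+05
Then add 0.03059 M of A.
Step 2:
                   B          A
  I         0.001664    0.05595
  C          0.00113 -7.5353e-04
  E         0.002794     0.0552
  solve Keq expr → x = -3.7677e-04; check Q = 1.3970e+05

Q₀ = 142.6; Q < K (proceeds forward)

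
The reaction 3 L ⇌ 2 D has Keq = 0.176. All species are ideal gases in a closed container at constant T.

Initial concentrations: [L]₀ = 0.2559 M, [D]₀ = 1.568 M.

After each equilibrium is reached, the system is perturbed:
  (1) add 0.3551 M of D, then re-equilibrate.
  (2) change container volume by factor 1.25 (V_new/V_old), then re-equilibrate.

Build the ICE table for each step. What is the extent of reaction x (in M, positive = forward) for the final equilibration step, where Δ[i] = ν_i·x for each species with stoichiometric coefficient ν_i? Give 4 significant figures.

Q₀ = 146.7 vs Keq = 0.176 ⇒ Q>K, reverse
Step 1:
                    L           D
  I            0.2559       1.568
  C             1.222     -0.8145
  E             1.478      0.7535
  solve Keq expr → x = -0.4072; check Q = 0.176
Then add 0.3551 M of D.
Step 2:
                    L           D
  I             1.478       1.109
  C            0.2428     -0.1619
  E              1.72      0.9467
  solve Keq expr → x = -0.08095; check Q = 0.176
Then change container volume by factor 1.25 (V_new/V_old).
Step 3:
                    L           D
  I             1.376      0.7574
  C           0.05661    -0.03774
  E             1.433      0.7196
  solve Keq expr → x = -0.01887; check Q = 0.176

x = -0.01887 M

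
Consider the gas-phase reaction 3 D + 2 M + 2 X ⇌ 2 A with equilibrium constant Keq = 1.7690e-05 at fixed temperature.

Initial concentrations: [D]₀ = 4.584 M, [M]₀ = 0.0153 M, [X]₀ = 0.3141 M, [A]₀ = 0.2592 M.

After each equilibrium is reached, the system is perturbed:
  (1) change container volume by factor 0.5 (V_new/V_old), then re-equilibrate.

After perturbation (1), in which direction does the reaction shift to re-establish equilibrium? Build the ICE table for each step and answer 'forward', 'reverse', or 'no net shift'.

Q₀ = 30.2 vs Keq = 1.7690e-05 ⇒ Q>K, reverse
Step 1:
                    D           M           X           A
  Initial       4.584      0.0153      0.3141      0.2592
  Change       0.3782      0.2522      0.2522     -0.2522
  Equil         4.962      0.2675      0.5663    0.007041
  solve Keq expr → x = -0.1261; check Q = 1.7690e-05
Then change container volume by factor 0.5 (V_new/V_old).
Step 2:
                    D           M           X           A
  Initial       9.924      0.5349       1.133     0.01408
  Change     -0.08013    -0.05342    -0.05342     0.05342
  Equil         9.844      0.4815       1.079      0.0675
  solve Keq expr → x = 0.02671; check Q = 1.7690e-05

Direction: forward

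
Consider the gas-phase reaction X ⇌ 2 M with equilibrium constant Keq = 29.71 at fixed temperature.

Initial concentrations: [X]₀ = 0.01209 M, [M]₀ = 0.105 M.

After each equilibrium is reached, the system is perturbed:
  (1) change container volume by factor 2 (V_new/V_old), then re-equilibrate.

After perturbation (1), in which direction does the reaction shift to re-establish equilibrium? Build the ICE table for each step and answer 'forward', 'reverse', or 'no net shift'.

Direction: forward

Q₀ = 0.9119 vs Keq = 29.71 ⇒ Q<K, forward
Step 1:
                    X           M
  Initial     0.01209       0.105
  Change     -0.01154     0.02308
  Equil    5.5212e-04      0.1281
  solve Keq expr → x = 0.01154; check Q = 29.71
Then change container volume by factor 2 (V_new/V_old).
Step 2:
                    X           M
  Initial  2.7606e-04     0.06404
  Change  -1.3685e-04  2.7369e-04
  Equil    1.3921e-04     0.06431
  solve Keq expr → x = 1.3685e-04; check Q = 29.71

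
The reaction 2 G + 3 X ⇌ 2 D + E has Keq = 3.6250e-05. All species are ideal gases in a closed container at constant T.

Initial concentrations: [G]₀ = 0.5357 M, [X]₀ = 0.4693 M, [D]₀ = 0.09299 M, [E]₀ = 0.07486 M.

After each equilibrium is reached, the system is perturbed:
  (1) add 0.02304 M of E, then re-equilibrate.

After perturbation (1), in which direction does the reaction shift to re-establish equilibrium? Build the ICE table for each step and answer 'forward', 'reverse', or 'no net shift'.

Direction: reverse

Q₀ = 0.02182 vs Keq = 3.6250e-05 ⇒ Q>K, reverse
Step 1:
                   G          X          D          E
  init        0.5357     0.4693    0.09299    0.07486
  Δ          0.08359     0.1254   -0.08359   -0.04179
  eq          0.6193     0.5947   0.009403    0.03307
  solve Keq expr → x = -0.04179; check Q = 3.6250e-05
Then add 0.02304 M of E.
Step 2:
                   G          X          D          E
  init        0.6193     0.5947   0.009403    0.05611
  Δ         0.002038   0.003056  -0.002038  -0.001019
  eq          0.6213     0.5977   0.007366    0.05509
  solve Keq expr → x = -0.001019; check Q = 3.6250e-05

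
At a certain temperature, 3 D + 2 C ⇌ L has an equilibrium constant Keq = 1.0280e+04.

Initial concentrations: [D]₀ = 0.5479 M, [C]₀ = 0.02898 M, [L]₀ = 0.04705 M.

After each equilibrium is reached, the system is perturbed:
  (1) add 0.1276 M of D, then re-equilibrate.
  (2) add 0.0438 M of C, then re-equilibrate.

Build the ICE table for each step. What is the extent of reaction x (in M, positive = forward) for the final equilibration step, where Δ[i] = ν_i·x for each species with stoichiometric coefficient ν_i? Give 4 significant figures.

x = 0.02105 M

Q₀ = 340.6 vs Keq = 1.0280e+04 ⇒ Q<K, forward
Step 1:
                    D           C           L
  init         0.5479     0.02898     0.04705
  Δ          -0.03378    -0.02252     0.01126
  eq           0.5141    0.006461     0.05831
  solve Keq expr → x = 0.01126; check Q = 1.0280e+04
Then add 0.1276 M of D.
Step 2:
                    D           C           L
  init         0.6417    0.006461     0.05831
  Δ         -0.002646   -0.001764  8.8190e-04
  eq           0.6391    0.004697     0.05919
  solve Keq expr → x = 8.8190e-04; check Q = 1.0280e+04
Then add 0.0438 M of C.
Step 3:
                    D           C           L
  init         0.6391      0.0485     0.05919
  Δ          -0.06316     -0.0421     0.02105
  eq           0.5759    0.006392     0.08024
  solve Keq expr → x = 0.02105; check Q = 1.0280e+04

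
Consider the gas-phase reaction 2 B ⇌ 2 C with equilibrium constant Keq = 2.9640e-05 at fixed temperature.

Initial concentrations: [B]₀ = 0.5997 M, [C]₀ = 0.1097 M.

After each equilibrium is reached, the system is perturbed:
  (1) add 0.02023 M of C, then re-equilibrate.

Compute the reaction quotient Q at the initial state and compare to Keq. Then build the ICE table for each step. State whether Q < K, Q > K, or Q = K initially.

Q₀ = 0.03346 vs Keq = 2.9640e-05 ⇒ Q>K, reverse
Step 1:
                  B         C
  init       0.5997    0.1097
  Δ          0.1059   -0.1059
  eq         0.7056  0.003841
  solve Keq expr → x = -0.05293; check Q = 2.9640e-05
Then add 0.02023 M of C.
Step 2:
                  B         C
  init       0.7056   0.02407
  Δ         0.02012  -0.02012
  eq         0.7257  0.003951
  solve Keq expr → x = -0.01006; check Q = 2.9640e-05

Q₀ = 0.03346; Q > K (proceeds reverse)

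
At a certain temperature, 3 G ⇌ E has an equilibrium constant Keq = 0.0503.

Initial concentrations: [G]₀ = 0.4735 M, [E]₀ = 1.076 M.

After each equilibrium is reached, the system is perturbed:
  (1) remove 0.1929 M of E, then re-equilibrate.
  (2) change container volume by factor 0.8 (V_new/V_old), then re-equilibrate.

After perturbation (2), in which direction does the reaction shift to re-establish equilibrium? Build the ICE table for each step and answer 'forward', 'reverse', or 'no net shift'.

Direction: forward

Q₀ = 10.14 vs Keq = 0.0503 ⇒ Q>K, reverse
Step 1:
                   G          E
  init        0.4735      1.076
  Δ            1.693    -0.5644
  eq           2.167     0.5116
  solve Keq expr → x = -0.5644; check Q = 0.0503
Then remove 0.1929 M of E.
Step 2:
                   G          E
  init         2.167     0.3187
  Δ           -0.197    0.06566
  eq            1.97     0.3844
  solve Keq expr → x = 0.06566; check Q = 0.0503
Then change container volume by factor 0.8 (V_new/V_old).
Step 3:
                   G          E
  init         2.462     0.4805
  Δ          -0.2321    0.07736
  eq            2.23     0.5578
  solve Keq expr → x = 0.07736; check Q = 0.0503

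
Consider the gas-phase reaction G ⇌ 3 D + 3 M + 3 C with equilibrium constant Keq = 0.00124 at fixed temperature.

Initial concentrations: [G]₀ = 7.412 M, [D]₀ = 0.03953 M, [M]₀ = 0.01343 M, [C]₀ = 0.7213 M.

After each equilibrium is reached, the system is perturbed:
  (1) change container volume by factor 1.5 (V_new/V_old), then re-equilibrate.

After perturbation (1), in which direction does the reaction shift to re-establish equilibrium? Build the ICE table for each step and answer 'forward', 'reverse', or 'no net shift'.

Q₀ = 7.5757e-12 vs Keq = 0.00124 ⇒ Q<K, forward
Step 1:
                    G           D           M           C
  init          7.412     0.03953     0.01343      0.7213
  Δ           -0.1346      0.4039      0.4039      0.4039
  eq            7.277      0.4434      0.4173       1.125
  solve Keq expr → x = 0.1346; check Q = 0.00124
Then change container volume by factor 1.5 (V_new/V_old).
Step 2:
                    G           D           M           C
  init          4.852      0.2956      0.2782      0.7501
  Δ          -0.05317      0.1595      0.1595      0.1595
  eq            4.798      0.4551      0.4377      0.9096
  solve Keq expr → x = 0.05317; check Q = 0.00124

Direction: forward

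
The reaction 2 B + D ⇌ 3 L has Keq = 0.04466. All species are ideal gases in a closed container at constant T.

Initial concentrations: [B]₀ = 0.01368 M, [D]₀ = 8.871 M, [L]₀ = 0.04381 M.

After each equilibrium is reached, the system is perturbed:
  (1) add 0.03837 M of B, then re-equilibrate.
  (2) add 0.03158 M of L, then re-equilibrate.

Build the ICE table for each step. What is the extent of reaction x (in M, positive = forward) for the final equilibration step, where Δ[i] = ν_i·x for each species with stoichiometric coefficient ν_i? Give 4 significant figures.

Q₀ = 0.05065 vs Keq = 0.04466 ⇒ Q>K, reverse
Step 1:
                   B          D          L
  I          0.01368      8.871    0.04381
  C       5.0906e-04 2.5453e-04 -7.6359e-04
  E          0.01419      8.871    0.04305
  solve Keq expr → x = -2.5453e-04; check Q = 0.04466
Then add 0.03837 M of B.
Step 2:
                   B          D          L
  I          0.05256      8.871    0.04305
  C          -0.0206    -0.0103     0.0309
  E          0.03196      8.861    0.07394
  solve Keq expr → x = 0.0103; check Q = 0.04466
Then add 0.03158 M of L.
Step 3:
                   B          D          L
  I          0.03196      8.861     0.1055
  C          0.01064   0.005318   -0.01595
  E           0.0426      8.866    0.08957
  solve Keq expr → x = -0.005318; check Q = 0.04466

x = -0.005318 M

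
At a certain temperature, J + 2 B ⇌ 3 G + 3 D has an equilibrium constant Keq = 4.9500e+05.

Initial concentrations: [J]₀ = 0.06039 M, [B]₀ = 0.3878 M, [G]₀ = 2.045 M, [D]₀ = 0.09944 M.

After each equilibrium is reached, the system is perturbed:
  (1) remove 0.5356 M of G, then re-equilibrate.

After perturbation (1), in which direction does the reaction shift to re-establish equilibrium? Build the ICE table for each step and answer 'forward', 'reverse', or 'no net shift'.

Direction: forward

Q₀ = 0.9259 vs Keq = 4.9500e+05 ⇒ Q<K, forward
Step 1:
                    J           B           G           D
  I           0.06039      0.3878       2.045     0.09944
  C          -0.06038     -0.1208      0.1811      0.1811
  E        6.9046e-06       0.267       2.226      0.2806
  solve Keq expr → x = 0.06038; check Q = 4.9500e+05
Then remove 0.5356 M of G.
Step 2:
                    J           B           G           D
  I        6.9046e-06       0.267       1.691      0.2806
  C       -3.8801e-06 -7.7603e-06  1.1640e-05  1.1640e-05
  E        3.0245e-06       0.267       1.691      0.2806
  solve Keq expr → x = 3.8801e-06; check Q = 4.9500e+05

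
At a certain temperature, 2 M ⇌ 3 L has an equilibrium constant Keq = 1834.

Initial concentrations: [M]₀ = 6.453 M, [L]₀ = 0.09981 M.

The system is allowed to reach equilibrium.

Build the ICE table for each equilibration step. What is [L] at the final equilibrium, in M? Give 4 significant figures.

[L]_eq = 8.856 M

Q₀ = 2.3878e-05 vs Keq = 1834 ⇒ Q<K, forward
Step 1:
                  M         L
  Initial     6.453   0.09981
  Change     -5.838     8.756
  Equil      0.6154     8.856
  solve Keq expr → x = 2.919; check Q = 1834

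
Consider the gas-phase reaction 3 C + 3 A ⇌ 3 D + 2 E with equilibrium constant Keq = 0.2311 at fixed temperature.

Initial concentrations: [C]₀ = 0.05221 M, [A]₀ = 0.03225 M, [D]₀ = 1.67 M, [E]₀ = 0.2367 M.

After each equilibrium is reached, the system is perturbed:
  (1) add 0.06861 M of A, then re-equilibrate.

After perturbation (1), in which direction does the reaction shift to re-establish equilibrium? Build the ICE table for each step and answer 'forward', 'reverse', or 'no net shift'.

Direction: forward

Q₀ = 5.4663e+07 vs Keq = 0.2311 ⇒ Q>K, reverse
Step 1:
                   C          A          D          E
  Initial    0.05221    0.03225       1.67     0.2367
  Change      0.3309     0.3309    -0.3309    -0.2206
  Equil       0.3831     0.3632      1.339     0.0161
  solve Keq expr → x = -0.1103; check Q = 0.2311
Then add 0.06861 M of A.
Step 2:
                   C          A          D          E
  Initial     0.3831     0.4318      1.339     0.0161
  Change   -0.005673  -0.005673   0.005673   0.003782
  Equil       0.3774     0.4261      1.345    0.01988
  solve Keq expr → x = 0.001891; check Q = 0.2311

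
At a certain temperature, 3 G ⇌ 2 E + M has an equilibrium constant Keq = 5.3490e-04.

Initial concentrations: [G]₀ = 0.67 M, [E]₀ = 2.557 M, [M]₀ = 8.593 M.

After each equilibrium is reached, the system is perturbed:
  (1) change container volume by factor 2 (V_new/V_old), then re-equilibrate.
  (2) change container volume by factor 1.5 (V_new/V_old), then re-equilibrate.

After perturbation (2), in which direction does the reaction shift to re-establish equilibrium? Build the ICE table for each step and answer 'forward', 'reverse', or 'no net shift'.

Q₀ = 186.8 vs Keq = 5.3490e-04 ⇒ Q>K, reverse
Step 1:
                    G           E           M
  init           0.67       2.557       8.593
  Δ             3.718      -2.479      -1.239
  eq            4.388     0.07839       7.354
  solve Keq expr → x = -1.239; check Q = 5.3490e-04
Then change container volume by factor 2 (V_new/V_old).
Step 2:
                    G           E           M
  init          2.194      0.0392       3.677
  Δ                 0           0           0
  eq            2.194      0.0392       3.677
  solve Keq expr → x = 0; check Q = 5.3490e-04
Then change container volume by factor 1.5 (V_new/V_old).
Step 3:
                    G           E           M
  init          1.463     0.02613       2.451
  Δ                 0           0           0
  eq            1.463     0.02613       2.451
  solve Keq expr → x = 0; check Q = 5.3490e-04

Direction: no net shift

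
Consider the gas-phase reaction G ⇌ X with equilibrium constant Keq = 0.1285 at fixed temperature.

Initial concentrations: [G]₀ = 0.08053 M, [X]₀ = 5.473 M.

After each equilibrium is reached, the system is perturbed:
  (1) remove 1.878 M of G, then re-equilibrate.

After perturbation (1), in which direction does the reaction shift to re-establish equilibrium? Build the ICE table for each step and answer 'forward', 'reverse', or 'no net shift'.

Q₀ = 67.96 vs Keq = 0.1285 ⇒ Q>K, reverse
Step 1:
                   G          X
  I          0.08053      5.473
  C            4.841     -4.841
  E            4.921     0.6324
  solve Keq expr → x = -4.841; check Q = 0.1285
Then remove 1.878 M of G.
Step 2:
                   G          X
  I            3.043     0.6324
  C           0.2138    -0.2138
  E            3.257     0.4185
  solve Keq expr → x = -0.2138; check Q = 0.1285

Direction: reverse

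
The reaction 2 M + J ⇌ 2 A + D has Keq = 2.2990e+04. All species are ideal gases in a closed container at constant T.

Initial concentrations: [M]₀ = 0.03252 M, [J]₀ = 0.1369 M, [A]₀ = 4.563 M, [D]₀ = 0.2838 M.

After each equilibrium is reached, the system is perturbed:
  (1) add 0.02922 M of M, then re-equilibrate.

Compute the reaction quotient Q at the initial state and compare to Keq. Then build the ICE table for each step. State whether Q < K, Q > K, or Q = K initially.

Q₀ = 4.0814e+04 vs Keq = 2.2990e+04 ⇒ Q>K, reverse
Step 1:
                    M           J           A           D
  Initial     0.03252      0.1369       4.563      0.2838
  Change     0.009617    0.004808   -0.009617   -0.004808
  Equil       0.04214      0.1417       4.553       0.279
  solve Keq expr → x = -0.004808; check Q = 2.2990e+04
Then add 0.02922 M of M.
Step 2:
                    M           J           A           D
  Initial     0.07136      0.1417       4.553       0.279
  Change     -0.02588    -0.01294     0.02588     0.01294
  Equil       0.04547      0.1288       4.579      0.2919
  solve Keq expr → x = 0.01294; check Q = 2.2990e+04

Q₀ = 4.0814e+04; Q > K (proceeds reverse)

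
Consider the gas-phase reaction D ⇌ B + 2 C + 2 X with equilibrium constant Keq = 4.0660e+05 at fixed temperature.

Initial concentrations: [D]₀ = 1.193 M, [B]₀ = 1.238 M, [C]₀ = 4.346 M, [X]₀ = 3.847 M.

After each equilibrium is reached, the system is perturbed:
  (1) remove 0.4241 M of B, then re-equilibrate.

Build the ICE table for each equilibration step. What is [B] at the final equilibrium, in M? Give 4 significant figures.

Q₀ = 290.1 vs Keq = 4.0660e+05 ⇒ Q<K, forward
Step 1:
                   D          B          C          X
  Initial      1.193      1.238      4.346      3.847
  Change      -1.183      1.183      2.365      2.365
  Equil      0.01035      2.421      6.711      6.212
  solve Keq expr → x = 1.183; check Q = 4.0660e+05
Then remove 0.4241 M of B.
Step 2:
                   D          B          C          X
  Initial    0.01035      1.997      6.711      6.212
  Change   -0.001787   0.001787   0.003573   0.003573
  Equil     0.008562      1.998      6.715      6.216
  solve Keq expr → x = 0.001787; check Q = 4.0660e+05

[B]_eq = 1.998 M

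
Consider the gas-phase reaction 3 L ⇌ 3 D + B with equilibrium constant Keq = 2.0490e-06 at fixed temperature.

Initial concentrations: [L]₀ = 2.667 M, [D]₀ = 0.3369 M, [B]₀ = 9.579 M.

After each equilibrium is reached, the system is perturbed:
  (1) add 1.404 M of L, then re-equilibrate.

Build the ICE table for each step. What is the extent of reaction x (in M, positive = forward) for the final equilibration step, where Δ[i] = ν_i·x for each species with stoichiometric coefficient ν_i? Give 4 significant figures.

Q₀ = 0.01931 vs Keq = 2.0490e-06 ⇒ Q>K, reverse
Step 1:
                   L          D          B
  Initial      2.667     0.3369      9.579
  Change       0.319     -0.319    -0.1063
  Equil        2.986    0.01792      9.473
  solve Keq expr → x = -0.1063; check Q = 2.0490e-06
Then add 1.404 M of L.
Step 2:
                   L          D          B
  Initial       4.39    0.01792      9.473
  Change   -0.008375   0.008375   0.002792
  Equil        4.382     0.0263      9.475
  solve Keq expr → x = 0.002792; check Q = 2.0490e-06

x = 0.002792 M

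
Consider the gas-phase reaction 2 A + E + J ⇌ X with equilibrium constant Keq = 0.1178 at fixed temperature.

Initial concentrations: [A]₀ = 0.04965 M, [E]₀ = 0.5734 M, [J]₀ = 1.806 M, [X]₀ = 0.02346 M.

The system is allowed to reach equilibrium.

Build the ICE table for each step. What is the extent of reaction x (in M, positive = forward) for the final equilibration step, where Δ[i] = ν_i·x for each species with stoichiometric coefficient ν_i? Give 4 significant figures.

x = -0.02232 M

Q₀ = 9.19 vs Keq = 0.1178 ⇒ Q>K, reverse
Step 1:
                  A         E         J         X
  I         0.04965    0.5734     1.806   0.02346
  C         0.04464   0.02232   0.02232  -0.02232
  E         0.09429    0.5957     1.828  0.001141
  solve Keq expr → x = -0.02232; check Q = 0.1178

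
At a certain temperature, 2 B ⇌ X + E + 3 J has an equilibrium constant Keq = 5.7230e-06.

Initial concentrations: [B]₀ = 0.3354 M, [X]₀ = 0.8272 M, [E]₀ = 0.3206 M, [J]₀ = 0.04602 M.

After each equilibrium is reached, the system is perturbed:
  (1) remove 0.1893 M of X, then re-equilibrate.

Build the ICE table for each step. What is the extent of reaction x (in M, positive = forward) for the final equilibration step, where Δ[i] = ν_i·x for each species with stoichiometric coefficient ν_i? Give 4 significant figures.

x = 4.2380e-04 M

Q₀ = 2.2977e-04 vs Keq = 5.7230e-06 ⇒ Q>K, reverse
Step 1:
                  B         X         E         J
  Initial    0.3354    0.8272    0.3206   0.04602
  Change     0.0212   -0.0106   -0.0106   -0.0318
  Equil      0.3566    0.8166      0.31   0.01422
  solve Keq expr → x = -0.0106; check Q = 5.7230e-06
Then remove 0.1893 M of X.
Step 2:
                  B         X         E         J
  Initial    0.3566    0.6273      0.31   0.01422
  Change  -8.4760e-04 4.2380e-04 4.2380e-04  0.001271
  Equil      0.3558    0.6277    0.3104   0.01549
  solve Keq expr → x = 4.2380e-04; check Q = 5.7230e-06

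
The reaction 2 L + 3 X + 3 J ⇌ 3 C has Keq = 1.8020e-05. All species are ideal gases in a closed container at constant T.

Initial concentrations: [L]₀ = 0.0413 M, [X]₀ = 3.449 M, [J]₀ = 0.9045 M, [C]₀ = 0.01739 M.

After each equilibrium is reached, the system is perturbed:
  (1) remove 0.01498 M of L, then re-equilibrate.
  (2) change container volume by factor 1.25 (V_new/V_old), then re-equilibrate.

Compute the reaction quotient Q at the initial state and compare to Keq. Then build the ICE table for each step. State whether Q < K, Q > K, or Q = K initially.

Q₀ = 1.0155e-04; Q > K (proceeds reverse)

Q₀ = 1.0155e-04 vs Keq = 1.8020e-05 ⇒ Q>K, reverse
Step 1:
                   L          X          J          C
  Initial     0.0413      3.449     0.9045    0.01739
  Change    0.004543   0.006814   0.006814  -0.006814
  Equil      0.04584      3.456     0.9113    0.01058
  solve Keq expr → x = -0.002271; check Q = 1.8020e-05
Then remove 0.01498 M of L.
Step 2:
                   L          X          J          C
  Initial    0.03086      3.456     0.9113    0.01058
  Change     0.00145   0.002174   0.002174  -0.002174
  Equil      0.03231      3.458     0.9135   0.008402
  solve Keq expr → x = -7.2480e-04; check Q = 1.8020e-05
Then change container volume by factor 1.25 (V_new/V_old).
Step 3:
                   L          X          J          C
  Initial    0.02585      2.766     0.7308   0.006721
  Change     0.00128    0.00192    0.00192   -0.00192
  Equil      0.02713      2.768     0.7327   0.004801
  solve Keq expr → x = -6.3995e-04; check Q = 1.8020e-05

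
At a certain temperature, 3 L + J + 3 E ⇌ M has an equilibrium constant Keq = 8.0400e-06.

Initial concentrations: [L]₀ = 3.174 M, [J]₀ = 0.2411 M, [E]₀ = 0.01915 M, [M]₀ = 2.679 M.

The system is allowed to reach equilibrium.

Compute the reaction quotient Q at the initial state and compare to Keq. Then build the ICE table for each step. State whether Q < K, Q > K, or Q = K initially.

Q₀ = 4.9482e+04; Q > K (proceeds reverse)

Q₀ = 4.9482e+04 vs Keq = 8.0400e-06 ⇒ Q>K, reverse
Step 1:
                  L         J         E         M
  I           3.174    0.2411   0.01915     2.679
  C           4.969     1.656     4.969    -1.656
  E           8.143     1.898     4.988     1.023
  solve Keq expr → x = -1.656; check Q = 8.0400e-06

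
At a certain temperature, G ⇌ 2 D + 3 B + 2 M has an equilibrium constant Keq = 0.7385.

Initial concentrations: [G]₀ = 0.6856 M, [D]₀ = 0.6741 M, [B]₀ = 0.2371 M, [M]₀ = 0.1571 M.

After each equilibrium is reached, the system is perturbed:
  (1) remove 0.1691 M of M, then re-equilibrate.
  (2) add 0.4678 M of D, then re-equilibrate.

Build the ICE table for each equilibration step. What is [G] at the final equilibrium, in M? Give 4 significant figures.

Q₀ = 2.1803e-04 vs Keq = 0.7385 ⇒ Q<K, forward
Step 1:
                   G          D          B          M
  init        0.6856     0.6741     0.2371     0.1571
  Δ          -0.2233     0.4466     0.6698     0.4466
  eq          0.4623      1.121     0.9069     0.6037
  solve Keq expr → x = 0.2233; check Q = 0.7385
Then remove 0.1691 M of M.
Step 2:
                   G          D          B          M
  init        0.4623      1.121     0.9069     0.4346
  Δ         -0.02753    0.05506    0.08259    0.05506
  eq          0.4348      1.176     0.9895     0.4896
  solve Keq expr → x = 0.02753; check Q = 0.7385
Then add 0.4678 M of D.
Step 3:
                   G          D          B          M
  init        0.4348      1.644     0.9895     0.4896
  Δ          0.02922   -0.05844   -0.08766   -0.05844
  eq           0.464      1.585     0.9019     0.4312
  solve Keq expr → x = -0.02922; check Q = 0.7385

[G]_eq = 0.464 M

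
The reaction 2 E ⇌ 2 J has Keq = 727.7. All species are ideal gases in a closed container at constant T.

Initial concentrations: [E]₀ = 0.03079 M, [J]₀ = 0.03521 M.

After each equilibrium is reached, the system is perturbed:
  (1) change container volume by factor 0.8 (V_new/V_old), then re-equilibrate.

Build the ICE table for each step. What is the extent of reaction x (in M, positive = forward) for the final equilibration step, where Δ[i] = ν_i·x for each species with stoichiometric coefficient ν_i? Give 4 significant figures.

x = 0 M

Q₀ = 1.308 vs Keq = 727.7 ⇒ Q<K, forward
Step 1:
                    E           J
  init        0.03079     0.03521
  Δ          -0.02843     0.02843
  eq         0.002359     0.06364
  solve Keq expr → x = 0.01422; check Q = 727.7
Then change container volume by factor 0.8 (V_new/V_old).
Step 2:
                    E           J
  init       0.002949     0.07955
  Δ                 0           0
  eq         0.002949     0.07955
  solve Keq expr → x = 0; check Q = 727.7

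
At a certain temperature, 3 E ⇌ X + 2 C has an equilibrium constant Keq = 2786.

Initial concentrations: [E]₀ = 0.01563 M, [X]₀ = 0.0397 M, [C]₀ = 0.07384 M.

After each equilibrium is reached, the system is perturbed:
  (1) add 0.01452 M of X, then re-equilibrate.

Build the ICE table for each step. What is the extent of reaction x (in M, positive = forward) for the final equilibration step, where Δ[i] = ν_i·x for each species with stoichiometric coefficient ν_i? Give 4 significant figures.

x = -1.5188e-04 M

Q₀ = 56.69 vs Keq = 2786 ⇒ Q<K, forward
Step 1:
                   E          X          C
  init       0.01563     0.0397    0.07384
  Δ         -0.01095    0.00365   0.007301
  eq        0.004679    0.04335    0.08114
  solve Keq expr → x = 0.00365; check Q = 2786
Then add 0.01452 M of X.
Step 2:
                   E          X          C
  init      0.004679    0.05787    0.08114
  Δ       4.5563e-04 -1.5188e-04 -3.0375e-04
  eq        0.005135    0.05772    0.08084
  solve Keq expr → x = -1.5188e-04; check Q = 2786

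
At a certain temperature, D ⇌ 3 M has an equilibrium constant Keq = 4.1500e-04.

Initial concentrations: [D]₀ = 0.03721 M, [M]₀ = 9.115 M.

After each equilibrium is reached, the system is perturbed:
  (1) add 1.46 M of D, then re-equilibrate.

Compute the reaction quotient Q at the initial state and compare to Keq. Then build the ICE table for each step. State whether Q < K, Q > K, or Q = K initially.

Q₀ = 2.0352e+04; Q > K (proceeds reverse)

Q₀ = 2.0352e+04 vs Keq = 4.1500e-04 ⇒ Q>K, reverse
Step 1:
                   D          M
  init       0.03721      9.115
  Δ            3.002     -9.007
  eq            3.04      0.108
  solve Keq expr → x = -3.002; check Q = 4.1500e-04
Then add 1.46 M of D.
Step 2:
                   D          M
  init           4.5      0.108
  Δ        -0.005016    0.01505
  eq           4.495     0.1231
  solve Keq expr → x = 0.005016; check Q = 4.1500e-04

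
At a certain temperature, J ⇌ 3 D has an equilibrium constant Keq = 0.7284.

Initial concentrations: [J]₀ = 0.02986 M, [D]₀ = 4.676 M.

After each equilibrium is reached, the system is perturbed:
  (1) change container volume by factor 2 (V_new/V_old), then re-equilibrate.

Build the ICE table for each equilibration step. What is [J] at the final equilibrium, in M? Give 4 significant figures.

[J]_eq = 0.5487 M

Q₀ = 3424 vs Keq = 0.7284 ⇒ Q>K, reverse
Step 1:
                   J          D
  I          0.02986      4.676
  C            1.234     -3.703
  E            1.264     0.9729
  solve Keq expr → x = -1.234; check Q = 0.7284
Then change container volume by factor 2 (V_new/V_old).
Step 2:
                   J          D
  I           0.6321     0.4864
  C         -0.08339     0.2502
  E           0.5487     0.7366
  solve Keq expr → x = 0.08339; check Q = 0.7284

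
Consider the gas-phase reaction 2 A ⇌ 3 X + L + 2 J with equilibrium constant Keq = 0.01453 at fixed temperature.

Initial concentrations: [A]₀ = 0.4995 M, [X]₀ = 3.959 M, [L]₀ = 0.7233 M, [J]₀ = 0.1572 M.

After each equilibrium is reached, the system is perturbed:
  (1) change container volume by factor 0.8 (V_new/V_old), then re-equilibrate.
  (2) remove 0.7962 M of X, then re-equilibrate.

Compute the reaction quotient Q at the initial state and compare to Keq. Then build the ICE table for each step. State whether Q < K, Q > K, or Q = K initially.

Q₀ = 4.445; Q > K (proceeds reverse)

Q₀ = 4.445 vs Keq = 0.01453 ⇒ Q>K, reverse
Step 1:
                  A         X         L         J
  I          0.4995     3.959    0.7233    0.1572
  C          0.1439   -0.2159  -0.07196   -0.1439
  E          0.6434     3.743    0.6513   0.01327
  solve Keq expr → x = -0.07196; check Q = 0.01453
Then change container volume by factor 0.8 (V_new/V_old).
Step 2:
                  A         X         L         J
  I          0.8043     4.679    0.8142   0.01659
  C        0.005845 -0.008768 -0.002923 -0.005845
  E          0.8101      4.67    0.8112   0.01074
  solve Keq expr → x = -0.002923; check Q = 0.01453
Then remove 0.7962 M of X.
Step 3:
                  A         X         L         J
  I          0.8101     3.874    0.8112   0.01074
  C       -0.003375  0.005063  0.001688  0.003375
  E          0.8068     3.879    0.8129   0.01412
  solve Keq expr → x = 0.001688; check Q = 0.01453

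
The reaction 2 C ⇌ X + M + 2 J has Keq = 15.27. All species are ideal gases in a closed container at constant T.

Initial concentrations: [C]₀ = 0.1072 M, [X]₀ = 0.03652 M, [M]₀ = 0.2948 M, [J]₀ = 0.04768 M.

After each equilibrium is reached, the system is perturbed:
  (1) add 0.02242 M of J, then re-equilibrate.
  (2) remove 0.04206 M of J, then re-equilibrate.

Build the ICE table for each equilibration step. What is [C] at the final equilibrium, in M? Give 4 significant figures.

Q₀ = 0.00213 vs Keq = 15.27 ⇒ Q<K, forward
Step 1:
                   C          X          M          J
  Initial     0.1072    0.03652     0.2948    0.04768
  Change     -0.1006    0.05031    0.05031     0.1006
  Equil      0.00657    0.08683     0.3451     0.1483
  solve Keq expr → x = 0.05031; check Q = 15.27
Then add 0.02242 M of J.
Step 2:
                   C          X          M          J
  Initial    0.00657    0.08683     0.3451     0.1707
  Change  9.2701e-04 -4.6350e-04 -4.6350e-04 -9.2701e-04
  Equil     0.007497    0.08637     0.3447     0.1698
  solve Keq expr → x = -4.6350e-04; check Q = 15.27
Then remove 0.04206 M of J.
Step 3:
                   C          X          M          J
  Initial   0.007497    0.08637     0.3447     0.1277
  Change   -0.001744 8.7200e-04 8.7200e-04   0.001744
  Equil     0.005753    0.08724     0.3455     0.1295
  solve Keq expr → x = 8.7200e-04; check Q = 15.27

[C]_eq = 0.005753 M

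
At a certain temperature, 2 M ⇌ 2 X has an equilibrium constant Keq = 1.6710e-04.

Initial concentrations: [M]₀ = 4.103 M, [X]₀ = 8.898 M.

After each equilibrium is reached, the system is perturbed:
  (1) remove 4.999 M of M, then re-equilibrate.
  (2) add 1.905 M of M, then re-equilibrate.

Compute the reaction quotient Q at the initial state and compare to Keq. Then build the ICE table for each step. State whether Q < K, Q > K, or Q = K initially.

Q₀ = 4.703 vs Keq = 1.6710e-04 ⇒ Q>K, reverse
Step 1:
                   M          X
  I            4.103      8.898
  C            8.732     -8.732
  E            12.84     0.1659
  solve Keq expr → x = -4.366; check Q = 1.6710e-04
Then remove 4.999 M of M.
Step 2:
                   M          X
  I            7.836     0.1659
  C           0.0638    -0.0638
  E              7.9     0.1021
  solve Keq expr → x = -0.0319; check Q = 1.6710e-04
Then add 1.905 M of M.
Step 3:
                   M          X
  I            9.805     0.1021
  C         -0.02431    0.02431
  E            9.781     0.1264
  solve Keq expr → x = 0.01216; check Q = 1.6710e-04

Q₀ = 4.703; Q > K (proceeds reverse)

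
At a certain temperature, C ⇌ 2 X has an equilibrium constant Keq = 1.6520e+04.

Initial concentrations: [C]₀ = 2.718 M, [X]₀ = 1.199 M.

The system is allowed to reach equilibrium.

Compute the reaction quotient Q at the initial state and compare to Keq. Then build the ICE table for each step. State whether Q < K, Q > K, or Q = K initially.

Q₀ = 0.5289; Q < K (proceeds forward)

Q₀ = 0.5289 vs Keq = 1.6520e+04 ⇒ Q<K, forward
Step 1:
                   C          X
  I            2.718      1.199
  C           -2.715      5.431
  E         0.002661       6.63
  solve Keq expr → x = 2.715; check Q = 1.6520e+04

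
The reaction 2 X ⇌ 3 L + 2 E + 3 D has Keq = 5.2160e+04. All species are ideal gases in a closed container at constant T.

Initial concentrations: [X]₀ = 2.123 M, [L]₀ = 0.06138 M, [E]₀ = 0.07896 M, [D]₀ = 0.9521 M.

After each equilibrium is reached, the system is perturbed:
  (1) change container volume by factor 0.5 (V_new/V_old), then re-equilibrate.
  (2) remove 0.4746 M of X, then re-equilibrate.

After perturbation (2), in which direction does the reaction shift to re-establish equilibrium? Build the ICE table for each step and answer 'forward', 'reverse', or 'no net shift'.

Q₀ = 2.7608e-07 vs Keq = 5.2160e+04 ⇒ Q<K, forward
Step 1:
                  X         L         E         D
  I           2.123   0.06138   0.07896    0.9521
  C          -1.839     2.758     1.839     2.758
  E          0.2842      2.82     1.918      3.71
  solve Keq expr → x = 0.9194; check Q = 5.2160e+04
Then change container volume by factor 0.5 (V_new/V_old).
Step 2:
                  X         L         E         D
  I          0.5683     5.639     3.836     7.421
  C          0.9789    -1.468   -0.9789    -1.468
  E           1.547     4.171     2.857     5.952
  solve Keq expr → x = -0.4895; check Q = 5.2160e+04
Then remove 0.4746 M of X.
Step 3:
                  X         L         E         D
  I           1.073     4.171     2.857     5.952
  C          0.1689   -0.2533   -0.1689   -0.2533
  E           1.242     3.918     2.688     5.699
  solve Keq expr → x = -0.08443; check Q = 5.2160e+04

Direction: reverse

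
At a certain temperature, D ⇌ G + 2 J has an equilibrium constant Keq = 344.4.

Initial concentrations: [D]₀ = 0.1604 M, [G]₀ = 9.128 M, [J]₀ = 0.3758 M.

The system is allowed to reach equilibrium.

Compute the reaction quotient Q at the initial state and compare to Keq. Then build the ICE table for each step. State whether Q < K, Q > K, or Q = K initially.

Q₀ = 8.037 vs Keq = 344.4 ⇒ Q<K, forward
Step 1:
                  D         G         J
  init       0.1604     9.128    0.3758
  Δ         -0.1482    0.1482    0.2965
  eq        0.01217     9.276    0.6723
  solve Keq expr → x = 0.1482; check Q = 344.4

Q₀ = 8.037; Q < K (proceeds forward)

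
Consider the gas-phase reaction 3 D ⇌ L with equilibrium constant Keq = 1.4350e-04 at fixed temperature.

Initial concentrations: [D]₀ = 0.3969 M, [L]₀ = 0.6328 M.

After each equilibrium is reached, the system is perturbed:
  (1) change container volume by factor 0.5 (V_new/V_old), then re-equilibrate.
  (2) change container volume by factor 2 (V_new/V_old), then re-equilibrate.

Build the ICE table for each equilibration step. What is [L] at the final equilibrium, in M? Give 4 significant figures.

[L]_eq = 0.001724 M

Q₀ = 10.12 vs Keq = 1.4350e-04 ⇒ Q>K, reverse
Step 1:
                    D           L
  Initial      0.3969      0.6328
  Change        1.893     -0.6311
  Equil          2.29    0.001724
  solve Keq expr → x = -0.6311; check Q = 1.4350e-04
Then change container volume by factor 0.5 (V_new/V_old).
Step 2:
                    D           L
  Initial        4.58    0.003447
  Change     -0.03021     0.01007
  Equil          4.55     0.01352
  solve Keq expr → x = 0.01007; check Q = 1.4350e-04
Then change container volume by factor 2 (V_new/V_old).
Step 3:
                    D           L
  Initial       2.275    0.006759
  Change      0.01511   -0.005035
  Equil          2.29    0.001724
  solve Keq expr → x = -0.005035; check Q = 1.4350e-04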